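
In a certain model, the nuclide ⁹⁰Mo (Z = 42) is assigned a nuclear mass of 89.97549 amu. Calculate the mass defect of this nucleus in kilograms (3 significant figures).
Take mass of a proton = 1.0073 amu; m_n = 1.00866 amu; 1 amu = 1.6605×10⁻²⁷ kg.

The nucleus contains 42 protons and 90 − 42 = 48 neutrons.
Σm = 42·m_p + 48·m_n = 42.3066 + 48.41568 = 90.72228 amu
The mass defect is 90.72228 − 89.97549 = 0.74679 amu.
In SI units: 0.74679 amu × 1.6605×10⁻²⁷ kg/amu = 1.2400e-27 kg

1.24e-27 kg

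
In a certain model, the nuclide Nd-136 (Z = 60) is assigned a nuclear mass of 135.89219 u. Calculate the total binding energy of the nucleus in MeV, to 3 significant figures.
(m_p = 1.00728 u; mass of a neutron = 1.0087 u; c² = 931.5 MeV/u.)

Mass of separated nucleons = 60(1.00728) + 76(1.0087) = 60.43680 + 76.6612 = 137.09800 u
Mass defect Δm = 137.09800 − 135.89219 = 1.20581 u
Converting to energy: 1.20581 u × 931.5 MeV/u = 1123.21 MeV

1120 MeV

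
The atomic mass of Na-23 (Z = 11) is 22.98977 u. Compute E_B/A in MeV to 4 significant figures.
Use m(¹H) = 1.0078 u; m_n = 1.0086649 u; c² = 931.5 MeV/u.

Total constituent mass: 11 × 1.0078 + 12 × 1.0086649 = 23.1897788 u
Δm = 23.1897788 − 22.98977 = 0.2000088 u
Binding energy = Δm·c² = 0.2000088 × 931.5 MeV/u = 186.308 MeV
BE/A = 186.308 MeV / 23 = 8.100 MeV/nucleon

8.100 MeV/nucleon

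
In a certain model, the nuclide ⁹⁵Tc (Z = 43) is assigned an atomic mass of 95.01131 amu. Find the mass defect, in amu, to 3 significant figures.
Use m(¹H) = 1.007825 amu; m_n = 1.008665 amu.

0.776 amu

Z = 43, so N = A − Z = 95 − 43 = 52.
Mass of separated nucleons = 43(1.007825) + 52(1.008665) = 43.336475 + 52.450580 = 95.787055 amu
Mass defect Δm = 95.787055 − 95.01131 = 0.775745 amu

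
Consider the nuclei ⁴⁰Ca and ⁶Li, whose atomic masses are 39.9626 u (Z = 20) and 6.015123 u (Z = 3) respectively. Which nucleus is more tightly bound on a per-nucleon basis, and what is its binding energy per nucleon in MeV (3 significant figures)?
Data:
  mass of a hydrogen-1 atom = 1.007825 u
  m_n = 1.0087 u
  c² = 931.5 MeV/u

⁴⁰Ca; 8.57 MeV/nucleon

⁴⁰Ca: Σm = 20(1.007825) + 20(1.0087) = 40.330500 u; Δm = 0.367900 u; E_B = 342.699 MeV; E_B/A = 8.567 MeV
⁶Li: Σm = 3(1.007825) + 3(1.0087) = 6.049575 u; Δm = 0.034452 u; E_B = 32.092 MeV; E_B/A = 5.349 MeV
⁴⁰Ca has the higher binding energy per nucleon, so it is the more tightly bound nucleus.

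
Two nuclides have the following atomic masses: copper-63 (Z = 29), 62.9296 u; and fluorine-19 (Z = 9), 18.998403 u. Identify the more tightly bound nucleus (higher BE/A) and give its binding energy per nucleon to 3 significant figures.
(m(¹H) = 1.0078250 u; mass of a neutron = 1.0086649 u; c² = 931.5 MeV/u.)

copper-63: Σm = 29(1.0078250) + 34(1.0086649) = 63.5215316 u; Δm = 0.5919316 u; E_B = 551.38 MeV; E_B/A = 8.752 MeV
fluorine-19: Σm = 9(1.0078250) + 10(1.0086649) = 19.1570740 u; Δm = 0.1586710 u; E_B = 147.80 MeV; E_B/A = 7.779 MeV
copper-63 has the higher binding energy per nucleon, so it is the more tightly bound nucleus.

copper-63; 8.75 MeV/nucleon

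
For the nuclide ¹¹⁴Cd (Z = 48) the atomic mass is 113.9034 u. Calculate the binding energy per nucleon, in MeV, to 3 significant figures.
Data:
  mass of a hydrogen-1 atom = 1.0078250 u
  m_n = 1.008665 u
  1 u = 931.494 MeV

8.53 MeV/nucleon

Mass of separated nucleons = 48(1.0078250) + 66(1.008665) = 48.3756000 + 66.571890 = 114.9474900 u
The mass defect is 114.9474900 − 113.9034 = 1.0440900 u.
E_B = 1.0440900 × 931.494 = 972.564 MeV
BE/A = 972.564 MeV / 114 = 8.531 MeV/nucleon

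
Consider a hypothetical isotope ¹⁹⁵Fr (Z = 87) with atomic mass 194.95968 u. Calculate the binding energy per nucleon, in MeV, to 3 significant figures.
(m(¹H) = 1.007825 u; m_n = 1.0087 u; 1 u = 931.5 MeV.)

With 87 protons and 108 neutrons (A = 195):
Σm = 87·m(¹H) + 108·m_n = 87.680775 + 108.9396 = 196.620375 u
Δm = 196.620375 − 194.95968 = 1.660695 u
E_B = 1.660695 × 931.5 = 1546.94 MeV
Per nucleon: 1546.94 / 195 = 7.933 MeV

7.93 MeV/nucleon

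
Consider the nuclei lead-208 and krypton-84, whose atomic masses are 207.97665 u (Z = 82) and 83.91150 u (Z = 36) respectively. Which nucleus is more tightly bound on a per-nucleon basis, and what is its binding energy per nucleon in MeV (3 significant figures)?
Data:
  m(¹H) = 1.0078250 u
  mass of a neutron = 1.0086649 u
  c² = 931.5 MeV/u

krypton-84; 8.72 MeV/nucleon

lead-208: Σm = 82(1.0078250) + 126(1.0086649) = 209.7334274 u; Δm = 1.7567774 u; E_B = 1636.4 MeV; E_B/A = 7.867 MeV
krypton-84: Σm = 36(1.0078250) + 48(1.0086649) = 84.6976152 u; Δm = 0.7861152 u; E_B = 732.266 MeV; E_B/A = 8.717 MeV
krypton-84 has the higher binding energy per nucleon, so it is the more tightly bound nucleus.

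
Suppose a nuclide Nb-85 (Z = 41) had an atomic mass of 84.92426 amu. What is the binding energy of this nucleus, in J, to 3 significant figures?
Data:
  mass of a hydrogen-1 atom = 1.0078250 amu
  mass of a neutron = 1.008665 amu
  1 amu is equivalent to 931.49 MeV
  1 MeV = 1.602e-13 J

Total constituent mass: 41 × 1.0078250 + 44 × 1.008665 = 85.7020850 amu
Mass defect Δm = 85.7020850 − 84.92426 = 0.7778250 amu
E_B = 0.7778250 × 931.49 = 724.536 MeV
In joules: 724.536 MeV × 1.602e-13 J/MeV = 1.1607e-10 J

1.16e-10 J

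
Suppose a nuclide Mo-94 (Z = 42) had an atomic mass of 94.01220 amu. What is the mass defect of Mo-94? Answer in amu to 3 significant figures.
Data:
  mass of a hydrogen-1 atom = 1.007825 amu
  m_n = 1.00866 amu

Z = 42, so N = A − Z = 94 − 42 = 52.
Total constituent mass: 42 × 1.007825 + 52 × 1.00866 = 94.778970 amu
Δm = 94.778970 − 94.01220 = 0.766770 amu

0.767 amu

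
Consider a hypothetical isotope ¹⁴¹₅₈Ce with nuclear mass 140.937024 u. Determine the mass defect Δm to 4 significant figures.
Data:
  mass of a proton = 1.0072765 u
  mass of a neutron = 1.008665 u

With 58 protons and 83 neutrons (A = 141):
Σm = 58·m_p + 83·m_n = 58.4220370 + 83.719195 = 142.1412320 u
The mass defect is 142.1412320 − 140.937024 = 1.2042080 u.

1.204 u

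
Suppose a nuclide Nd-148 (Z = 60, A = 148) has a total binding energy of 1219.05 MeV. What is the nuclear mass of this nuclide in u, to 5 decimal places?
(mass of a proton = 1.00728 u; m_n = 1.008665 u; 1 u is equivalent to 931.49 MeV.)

147.89061 u

Mass defect = 1219.05 MeV / (931.49 MeV/u) = 1.3087097 u
Constituent mass = 60(1.00728) + 88(1.008665) = 149.199320 u
Nuclear mass = 149.199320 − 1.3087097 = 147.8906103 u ≈ 147.89061 u (to 5 decimal places)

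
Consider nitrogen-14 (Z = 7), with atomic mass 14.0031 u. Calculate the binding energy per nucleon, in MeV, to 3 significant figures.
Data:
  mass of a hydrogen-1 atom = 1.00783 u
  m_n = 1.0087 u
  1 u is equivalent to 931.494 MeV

7.49 MeV/nucleon

Σm = 7·m(¹H) + 7·m_n = 7.05481 + 7.0609 = 14.11571 u
The mass defect is 14.11571 − 14.0031 = 0.11261 u.
Converting to energy: 0.11261 u × 931.494 MeV/u = 104.896 MeV
Per nucleon: 104.896 / 14 = 7.493 MeV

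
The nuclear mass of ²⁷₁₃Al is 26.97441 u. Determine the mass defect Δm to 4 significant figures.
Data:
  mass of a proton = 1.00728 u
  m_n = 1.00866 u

0.2415 u

With 13 protons and 14 neutrons (A = 27):
Σm = 13·m_p + 14·m_n = 13.09464 + 14.12124 = 27.21588 u
Mass defect Δm = 27.21588 − 26.97441 = 0.24147 u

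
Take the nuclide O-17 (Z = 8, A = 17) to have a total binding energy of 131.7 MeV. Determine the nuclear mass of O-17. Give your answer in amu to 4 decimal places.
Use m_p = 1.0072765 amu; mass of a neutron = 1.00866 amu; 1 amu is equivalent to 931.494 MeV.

Mass defect = 131.7 MeV / (931.494 MeV/amu) = 0.141386 amu
Constituent mass = 8(1.0072765) + 9(1.00866) = 17.1361520 amu
Nuclear mass = 17.1361520 − 0.141386 = 16.9947660 amu ≈ 16.9948 amu (to 4 decimal places)

16.9948 amu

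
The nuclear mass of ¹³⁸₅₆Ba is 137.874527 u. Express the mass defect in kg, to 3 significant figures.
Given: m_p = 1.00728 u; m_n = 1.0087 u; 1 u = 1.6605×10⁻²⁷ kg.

2.07e-27 kg

Σm = 56·m_p + 82·m_n = 56.40768 + 82.7134 = 139.12108 u
The mass defect is 139.12108 − 137.874527 = 1.246553 u.
In SI units: 1.246553 u × 1.6605×10⁻²⁷ kg/u = 2.0699e-27 kg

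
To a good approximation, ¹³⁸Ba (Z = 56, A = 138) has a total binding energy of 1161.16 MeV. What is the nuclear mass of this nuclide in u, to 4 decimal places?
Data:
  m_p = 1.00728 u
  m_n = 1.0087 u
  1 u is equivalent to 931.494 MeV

137.8745 u

Mass defect = 1161.16 MeV / (931.494 MeV/u) = 1.246557 u
Constituent mass = 56(1.00728) + 82(1.0087) = 139.12108 u
Nuclear mass = 139.12108 − 1.246557 = 137.874523 u ≈ 137.8745 u (to 4 decimal places)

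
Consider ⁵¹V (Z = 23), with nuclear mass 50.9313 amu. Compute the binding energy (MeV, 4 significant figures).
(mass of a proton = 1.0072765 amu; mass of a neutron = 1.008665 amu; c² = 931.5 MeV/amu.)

The nucleus contains 23 protons and 51 − 23 = 28 neutrons.
Mass of separated nucleons = 23(1.0072765) + 28(1.008665) = 23.1673595 + 28.242620 = 51.4099795 amu
The mass defect is 51.4099795 − 50.9313 = 0.4786795 amu.
Binding energy = Δm·c² = 0.4786795 × 931.5 MeV/amu = 445.890 MeV

445.9 MeV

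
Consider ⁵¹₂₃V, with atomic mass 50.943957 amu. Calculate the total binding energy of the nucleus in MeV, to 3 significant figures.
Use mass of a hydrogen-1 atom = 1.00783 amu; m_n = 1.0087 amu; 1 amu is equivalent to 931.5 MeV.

The nucleus contains 23 protons and 51 − 23 = 28 neutrons.
Total constituent mass: 23 × 1.00783 + 28 × 1.0087 = 51.42369 amu
Mass defect Δm = 51.42369 − 50.943957 = 0.479733 amu
Binding energy = Δm·c² = 0.479733 × 931.5 MeV/amu = 446.871 MeV

447 MeV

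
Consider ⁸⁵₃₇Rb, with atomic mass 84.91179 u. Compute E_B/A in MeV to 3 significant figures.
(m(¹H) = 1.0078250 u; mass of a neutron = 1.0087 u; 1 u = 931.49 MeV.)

Z = 37, so N = A − Z = 85 − 37 = 48.
Mass of separated nucleons = 37(1.0078250) + 48(1.0087) = 37.2895250 + 48.4176 = 85.7071250 u
Δm = 85.7071250 − 84.91179 = 0.7953350 u
E_B = 0.7953350 × 931.49 = 740.847 MeV
Per nucleon: 740.847 / 85 = 8.716 MeV

8.72 MeV/nucleon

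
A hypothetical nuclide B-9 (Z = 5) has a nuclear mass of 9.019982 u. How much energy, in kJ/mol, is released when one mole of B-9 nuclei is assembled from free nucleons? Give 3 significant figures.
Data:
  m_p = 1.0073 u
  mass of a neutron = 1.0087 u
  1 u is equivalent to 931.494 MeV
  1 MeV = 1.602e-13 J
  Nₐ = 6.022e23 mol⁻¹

Z = 5, so N = A − Z = 9 − 5 = 4.
Total constituent mass: 5 × 1.0073 + 4 × 1.0087 = 9.0713 u
Mass defect Δm = 9.0713 − 9.019982 = 0.051318 u
E_B = 0.051318 × 931.494 = 47.8024 MeV
Per nucleus in joules: 47.8024 MeV × 1.602e-13 J/MeV = 7.6579e-12 J
Per mole: 7.6579e-12 J × 6.022e23 mol⁻¹ = 4.6116e+12 J/mol

4.61e+09 kJ/mol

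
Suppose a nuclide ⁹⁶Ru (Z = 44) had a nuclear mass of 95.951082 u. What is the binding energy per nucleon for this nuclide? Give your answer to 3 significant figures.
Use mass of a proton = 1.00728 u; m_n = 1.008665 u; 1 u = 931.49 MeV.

With 44 protons and 52 neutrons (A = 96):
Total constituent mass: 44 × 1.00728 + 52 × 1.008665 = 96.770900 u
Mass defect Δm = 96.770900 − 95.951082 = 0.819818 u
Binding energy = Δm·c² = 0.819818 × 931.49 MeV/u = 763.652 MeV
Dividing by A = 96 gives 7.9547 MeV per nucleon.

7.95 MeV/nucleon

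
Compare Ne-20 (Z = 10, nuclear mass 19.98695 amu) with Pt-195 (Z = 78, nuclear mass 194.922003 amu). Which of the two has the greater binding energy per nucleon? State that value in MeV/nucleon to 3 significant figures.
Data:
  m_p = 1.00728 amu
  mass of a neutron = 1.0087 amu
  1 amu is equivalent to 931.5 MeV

Ne-20: Σm = 10(1.00728) + 10(1.0087) = 20.15980 amu; Δm = 0.17285 amu; E_B = 161.0098 MeV; E_B/A = 8.050 MeV
Pt-195: Σm = 78(1.00728) + 117(1.0087) = 196.58574 amu; Δm = 1.663737 amu; E_B = 1549.8 MeV; E_B/A = 7.948 MeV
Ne-20 has the higher binding energy per nucleon, so it is the more tightly bound nucleus.

Ne-20; 8.05 MeV/nucleon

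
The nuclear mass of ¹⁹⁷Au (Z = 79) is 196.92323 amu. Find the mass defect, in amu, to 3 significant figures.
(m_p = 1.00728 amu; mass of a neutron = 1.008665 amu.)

The nucleus contains 79 protons and 197 − 79 = 118 neutrons.
Mass of separated nucleons = 79(1.00728) + 118(1.008665) = 79.57512 + 119.022470 = 198.597590 amu
The mass defect is 198.597590 − 196.92323 = 1.674360 amu.

1.67 amu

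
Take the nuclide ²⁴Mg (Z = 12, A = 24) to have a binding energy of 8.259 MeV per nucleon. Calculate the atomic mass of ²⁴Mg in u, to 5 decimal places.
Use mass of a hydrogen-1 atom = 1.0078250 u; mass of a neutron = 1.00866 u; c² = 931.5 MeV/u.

Total binding energy = 24 × 8.259 = 198.216 MeV
Mass defect = 198.216 MeV / (931.5 MeV/u) = 0.2127923 u
Constituent mass = 12(1.0078250) + 12(1.00866) = 24.1978200 u
Atomic mass = 24.1978200 − 0.2127923 = 23.9850277 u ≈ 23.98503 u (to 5 decimal places)

23.98503 u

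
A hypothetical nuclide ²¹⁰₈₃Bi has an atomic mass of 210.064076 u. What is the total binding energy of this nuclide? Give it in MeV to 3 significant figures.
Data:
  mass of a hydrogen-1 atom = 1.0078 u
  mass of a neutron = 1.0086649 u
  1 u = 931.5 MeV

With 83 protons and 127 neutrons (A = 210):
Mass of separated nucleons = 83(1.0078) + 127(1.0086649) = 83.6474 + 128.1004423 = 211.7478423 u
Mass defect Δm = 211.7478423 − 210.064076 = 1.6837663 u
Binding energy = Δm·c² = 1.6837663 × 931.5 MeV/u = 1568.43 MeV

1570 MeV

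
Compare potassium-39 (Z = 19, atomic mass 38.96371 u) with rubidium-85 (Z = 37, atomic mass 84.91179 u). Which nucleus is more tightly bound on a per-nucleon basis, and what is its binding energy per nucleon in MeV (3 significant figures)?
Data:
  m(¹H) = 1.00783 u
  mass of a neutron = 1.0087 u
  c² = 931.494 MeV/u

rubidium-85; 8.72 MeV/nucleon

potassium-39: Σm = 19(1.00783) + 20(1.0087) = 39.32277 u; Δm = 0.35906 u; E_B = 334.46 MeV; E_B/A = 8.576 MeV
rubidium-85: Σm = 37(1.00783) + 48(1.0087) = 85.70731 u; Δm = 0.79552 u; E_B = 741.02 MeV; E_B/A = 8.718 MeV
rubidium-85 has the higher binding energy per nucleon, so it is the more tightly bound nucleus.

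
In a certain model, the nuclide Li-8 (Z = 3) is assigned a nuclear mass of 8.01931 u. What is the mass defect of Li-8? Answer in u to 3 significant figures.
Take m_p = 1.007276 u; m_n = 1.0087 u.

The nucleus contains 3 protons and 8 − 3 = 5 neutrons.
Total constituent mass: 3 × 1.007276 + 5 × 1.0087 = 8.065328 u
The mass defect is 8.065328 − 8.01931 = 0.046018 u.

0.0460 u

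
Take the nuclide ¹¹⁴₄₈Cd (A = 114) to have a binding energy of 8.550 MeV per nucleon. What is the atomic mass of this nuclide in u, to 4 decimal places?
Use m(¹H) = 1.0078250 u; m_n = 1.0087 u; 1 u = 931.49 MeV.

Total binding energy = 114 × 8.550 = 974.700 MeV
Mass defect = 974.700 MeV / (931.49 MeV/u) = 1.046388 u
Constituent mass = 48(1.0078250) + 66(1.0087) = 114.9498000 u
Atomic mass = 114.9498000 − 1.046388 = 113.9034120 u ≈ 113.9034 u (to 4 decimal places)

113.9034 u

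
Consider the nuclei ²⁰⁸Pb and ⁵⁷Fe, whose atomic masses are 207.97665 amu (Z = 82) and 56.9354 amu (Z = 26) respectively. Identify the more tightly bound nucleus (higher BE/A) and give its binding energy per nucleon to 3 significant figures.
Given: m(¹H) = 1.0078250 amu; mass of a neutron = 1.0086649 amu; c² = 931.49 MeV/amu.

⁵⁷Fe; 8.77 MeV/nucleon

²⁰⁸Pb: Σm = 82(1.0078250) + 126(1.0086649) = 209.7334274 amu; Δm = 1.7567774 amu; E_B = 1636.4 MeV; E_B/A = 7.867 MeV
⁵⁷Fe: Σm = 26(1.0078250) + 31(1.0086649) = 57.4720619 amu; Δm = 0.5366619 amu; E_B = 499.90 MeV; E_B/A = 8.770 MeV
⁵⁷Fe has the higher binding energy per nucleon, so it is the more tightly bound nucleus.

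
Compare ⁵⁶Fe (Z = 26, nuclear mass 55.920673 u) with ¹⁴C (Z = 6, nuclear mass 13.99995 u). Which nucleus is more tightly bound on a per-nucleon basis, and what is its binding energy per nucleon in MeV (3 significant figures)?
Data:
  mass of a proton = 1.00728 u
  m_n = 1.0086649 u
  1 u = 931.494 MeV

⁵⁶Fe; 8.79 MeV/nucleon

⁵⁶Fe: Σm = 26(1.00728) + 30(1.0086649) = 56.4492270 u; Δm = 0.5285540 u; E_B = 492.34 MeV; E_B/A = 8.792 MeV
¹⁴C: Σm = 6(1.00728) + 8(1.0086649) = 14.1129992 u; Δm = 0.1130492 u; E_B = 105.305 MeV; E_B/A = 7.522 MeV
⁵⁶Fe has the higher binding energy per nucleon, so it is the more tightly bound nucleus.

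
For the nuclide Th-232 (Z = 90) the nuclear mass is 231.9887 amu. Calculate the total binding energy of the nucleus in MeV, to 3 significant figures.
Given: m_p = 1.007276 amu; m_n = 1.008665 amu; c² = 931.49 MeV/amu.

1770 MeV

With 90 protons and 142 neutrons (A = 232):
Σm = 90·m_p + 142·m_n = 90.654840 + 143.230430 = 233.885270 amu
Δm = 233.885270 − 231.9887 = 1.896570 amu
Converting to energy: 1.896570 amu × 931.49 MeV/amu = 1766.64 MeV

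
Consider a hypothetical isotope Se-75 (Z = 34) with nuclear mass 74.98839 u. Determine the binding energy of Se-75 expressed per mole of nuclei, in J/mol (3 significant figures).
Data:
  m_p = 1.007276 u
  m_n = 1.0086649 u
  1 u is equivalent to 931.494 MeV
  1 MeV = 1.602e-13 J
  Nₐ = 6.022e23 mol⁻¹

5.52e+13 J/mol

Σm = 34·m_p + 41·m_n = 34.247384 + 41.3552609 = 75.6026449 u
Mass defect Δm = 75.6026449 − 74.98839 = 0.6142549 u
Binding energy = Δm·c² = 0.6142549 × 931.494 MeV/u = 572.175 MeV
Per nucleus in joules: 572.175 MeV × 1.602e-13 J/MeV = 9.1662e-11 J
Per mole: 9.1662e-11 J × 6.022e23 mol⁻¹ = 5.5199e+13 J/mol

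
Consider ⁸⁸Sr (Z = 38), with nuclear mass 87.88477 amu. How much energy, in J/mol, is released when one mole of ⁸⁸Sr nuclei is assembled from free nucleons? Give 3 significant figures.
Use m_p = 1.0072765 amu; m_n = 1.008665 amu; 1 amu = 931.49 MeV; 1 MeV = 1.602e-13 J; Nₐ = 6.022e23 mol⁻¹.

7.41e+13 J/mol

With 38 protons and 50 neutrons (A = 88):
Total constituent mass: 38 × 1.0072765 + 50 × 1.008665 = 88.7097570 amu
Mass defect Δm = 88.7097570 − 87.88477 = 0.8249870 amu
Binding energy = Δm·c² = 0.8249870 × 931.49 MeV/amu = 768.467 MeV
Per nucleus in joules: 768.467 MeV × 1.602e-13 J/MeV = 1.2311e-10 J
Per mole: 1.2311e-10 J × 6.022e23 mol⁻¹ = 7.4137e+13 J/mol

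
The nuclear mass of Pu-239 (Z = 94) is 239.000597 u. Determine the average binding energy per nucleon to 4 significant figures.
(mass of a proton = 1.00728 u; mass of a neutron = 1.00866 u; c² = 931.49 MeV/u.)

Σm = 94·m_p + 145·m_n = 94.68432 + 146.25570 = 240.94002 u
The mass defect is 240.94002 − 239.000597 = 1.939423 u.
Binding energy = Δm·c² = 1.939423 × 931.49 MeV/u = 1806.55 MeV
Per nucleon: 1806.55 / 239 = 7.559 MeV

7.559 MeV/nucleon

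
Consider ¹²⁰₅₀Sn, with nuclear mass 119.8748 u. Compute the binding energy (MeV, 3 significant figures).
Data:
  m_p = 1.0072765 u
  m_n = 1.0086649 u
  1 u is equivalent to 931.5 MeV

The nucleus contains 50 protons and 120 − 50 = 70 neutrons.
Σm = 50·m_p + 70·m_n = 50.3638250 + 70.6065430 = 120.9703680 u
Mass defect Δm = 120.9703680 − 119.8748 = 1.0955680 u
E_B = 1.0955680 × 931.5 = 1020.52 MeV

1020 MeV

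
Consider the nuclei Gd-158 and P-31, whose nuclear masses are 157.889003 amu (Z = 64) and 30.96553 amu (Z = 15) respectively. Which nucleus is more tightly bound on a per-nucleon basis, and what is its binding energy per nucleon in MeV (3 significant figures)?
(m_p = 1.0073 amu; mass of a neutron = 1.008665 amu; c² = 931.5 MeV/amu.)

Gd-158: Σm = 64(1.0073) + 94(1.008665) = 159.281710 amu; Δm = 1.392707 amu; E_B = 1297.3 MeV; E_B/A = 8.211 MeV
P-31: Σm = 15(1.0073) + 16(1.008665) = 31.248140 amu; Δm = 0.282610 amu; E_B = 263.25 MeV; E_B/A = 8.492 MeV
P-31 has the higher binding energy per nucleon, so it is the more tightly bound nucleus.

P-31; 8.49 MeV/nucleon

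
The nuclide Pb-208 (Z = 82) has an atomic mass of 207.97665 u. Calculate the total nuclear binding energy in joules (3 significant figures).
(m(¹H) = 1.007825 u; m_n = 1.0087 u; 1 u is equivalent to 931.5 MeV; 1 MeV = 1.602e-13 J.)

2.63e-10 J

The nucleus contains 82 protons and 208 − 82 = 126 neutrons.
Total constituent mass: 82 × 1.007825 + 126 × 1.0087 = 209.737850 u
The mass defect is 209.737850 − 207.97665 = 1.761200 u.
E_B = 1.761200 × 931.5 = 1640.56 MeV
In joules: 1640.56 MeV × 1.602e-13 J/MeV = 2.6282e-10 J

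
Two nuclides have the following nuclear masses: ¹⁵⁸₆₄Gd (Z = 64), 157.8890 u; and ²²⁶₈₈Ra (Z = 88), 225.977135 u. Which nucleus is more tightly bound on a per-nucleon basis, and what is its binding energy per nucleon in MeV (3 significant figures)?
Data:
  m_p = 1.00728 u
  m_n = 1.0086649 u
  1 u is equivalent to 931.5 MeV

¹⁵⁸₆₄Gd; 8.20 MeV/nucleon

¹⁵⁸₆₄Gd: Σm = 64(1.00728) + 94(1.0086649) = 159.2804206 u; Δm = 1.3914206 u; E_B = 1296.1 MeV; E_B/A = 8.203 MeV
²²⁶₈₈Ra: Σm = 88(1.00728) + 138(1.0086649) = 227.8363962 u; Δm = 1.8592612 u; E_B = 1731.9 MeV; E_B/A = 7.663 MeV
¹⁵⁸₆₄Gd has the higher binding energy per nucleon, so it is the more tightly bound nucleus.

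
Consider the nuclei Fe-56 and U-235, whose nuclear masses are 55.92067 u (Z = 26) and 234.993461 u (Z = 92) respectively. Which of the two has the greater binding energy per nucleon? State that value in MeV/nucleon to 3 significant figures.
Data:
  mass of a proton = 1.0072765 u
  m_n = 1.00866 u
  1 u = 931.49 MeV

Fe-56: Σm = 26(1.0072765) + 30(1.00866) = 56.4489890 u; Δm = 0.5283190 u; E_B = 492.12 MeV; E_B/A = 8.788 MeV
U-235: Σm = 92(1.0072765) + 143(1.00866) = 236.9078180 u; Δm = 1.9143570 u; E_B = 1783.2 MeV; E_B/A = 7.588 MeV
Fe-56 has the higher binding energy per nucleon, so it is the more tightly bound nucleus.

Fe-56; 8.79 MeV/nucleon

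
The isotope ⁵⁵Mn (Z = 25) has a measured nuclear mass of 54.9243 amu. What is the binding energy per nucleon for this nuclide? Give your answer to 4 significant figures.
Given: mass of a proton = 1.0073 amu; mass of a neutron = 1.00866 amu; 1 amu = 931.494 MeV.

8.773 MeV/nucleon

Z = 25, so N = A − Z = 55 − 25 = 30.
Total constituent mass: 25 × 1.0073 + 30 × 1.00866 = 55.44230 amu
Mass defect Δm = 55.44230 − 54.9243 = 0.51800 amu
Binding energy = Δm·c² = 0.51800 × 931.494 MeV/amu = 482.514 MeV
Dividing by A = 55 gives 8.773 MeV per nucleon.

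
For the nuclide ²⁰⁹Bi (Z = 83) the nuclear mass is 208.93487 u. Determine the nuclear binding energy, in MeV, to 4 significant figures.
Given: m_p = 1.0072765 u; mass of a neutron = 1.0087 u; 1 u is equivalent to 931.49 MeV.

Total constituent mass: 83 × 1.0072765 + 126 × 1.0087 = 210.7001495 u
The mass defect is 210.7001495 − 208.93487 = 1.7652795 u.
E_B = 1.7652795 × 931.49 = 1644.34 MeV

1644 MeV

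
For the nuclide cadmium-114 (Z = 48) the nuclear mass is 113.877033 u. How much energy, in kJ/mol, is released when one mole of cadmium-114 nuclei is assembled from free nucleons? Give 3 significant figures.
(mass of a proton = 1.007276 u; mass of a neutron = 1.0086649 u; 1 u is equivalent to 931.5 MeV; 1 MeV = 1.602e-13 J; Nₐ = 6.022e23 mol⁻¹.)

9.38e+10 kJ/mol

Σm = 48·m_p + 66·m_n = 48.349248 + 66.5718834 = 114.9211314 u
Δm = 114.9211314 − 113.877033 = 1.0440984 u
Binding energy = Δm·c² = 1.0440984 × 931.5 MeV/u = 972.578 MeV
Per nucleus in joules: 972.578 MeV × 1.602e-13 J/MeV = 1.5581e-10 J
Per mole: 1.5581e-10 J × 6.022e23 mol⁻¹ = 9.3829e+13 J/mol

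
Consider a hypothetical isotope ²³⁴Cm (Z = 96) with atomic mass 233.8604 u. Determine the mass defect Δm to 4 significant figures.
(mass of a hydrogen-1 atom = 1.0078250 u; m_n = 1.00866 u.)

The nucleus contains 96 protons and 234 − 96 = 138 neutrons.
Σm = 96·m(¹H) + 138·m_n = 96.7512000 + 139.19508 = 235.9462800 u
Δm = 235.9462800 − 233.8604 = 2.0858800 u

2.086 u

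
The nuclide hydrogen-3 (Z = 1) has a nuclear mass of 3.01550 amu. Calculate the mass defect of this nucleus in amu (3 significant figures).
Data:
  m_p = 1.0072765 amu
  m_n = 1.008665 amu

Σm = 1·m_p + 2·m_n = 1.0072765 + 2.017330 = 3.0246065 amu
The mass defect is 3.0246065 − 3.01550 = 0.0091065 amu.

0.00911 amu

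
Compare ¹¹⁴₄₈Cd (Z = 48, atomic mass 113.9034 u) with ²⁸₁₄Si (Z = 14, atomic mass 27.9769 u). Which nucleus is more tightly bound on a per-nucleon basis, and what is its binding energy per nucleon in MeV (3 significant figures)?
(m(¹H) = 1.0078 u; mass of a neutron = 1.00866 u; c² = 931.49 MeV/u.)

¹¹⁴₄₈Cd: Σm = 48(1.0078) + 66(1.00866) = 114.94596 u; Δm = 1.04256 u; E_B = 971.13 MeV; E_B/A = 8.519 MeV
²⁸₁₄Si: Σm = 14(1.0078) + 14(1.00866) = 28.23044 u; Δm = 0.25354 u; E_B = 236.17 MeV; E_B/A = 8.4346 MeV
¹¹⁴₄₈Cd has the higher binding energy per nucleon, so it is the more tightly bound nucleus.

¹¹⁴₄₈Cd; 8.52 MeV/nucleon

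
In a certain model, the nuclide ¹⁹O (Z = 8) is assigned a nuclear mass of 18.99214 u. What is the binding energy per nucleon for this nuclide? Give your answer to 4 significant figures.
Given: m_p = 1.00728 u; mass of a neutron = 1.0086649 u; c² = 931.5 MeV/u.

Z = 8, so N = A − Z = 19 − 8 = 11.
Total constituent mass: 8 × 1.00728 + 11 × 1.0086649 = 19.1535539 u
Mass defect Δm = 19.1535539 − 18.99214 = 0.1614139 u
Binding energy = Δm·c² = 0.1614139 × 931.5 MeV/u = 150.357 MeV
Dividing by A = 19 gives 7.914 MeV per nucleon.

7.914 MeV/nucleon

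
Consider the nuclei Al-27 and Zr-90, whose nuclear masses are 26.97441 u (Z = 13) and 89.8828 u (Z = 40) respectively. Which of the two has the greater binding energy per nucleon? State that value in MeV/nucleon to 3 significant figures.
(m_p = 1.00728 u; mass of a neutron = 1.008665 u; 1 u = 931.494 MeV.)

Zr-90; 8.71 MeV/nucleon

Al-27: Σm = 13(1.00728) + 14(1.008665) = 27.215950 u; Δm = 0.241540 u; E_B = 224.99 MeV; E_B/A = 8.333 MeV
Zr-90: Σm = 40(1.00728) + 50(1.008665) = 90.724450 u; Δm = 0.841650 u; E_B = 783.99 MeV; E_B/A = 8.711 MeV
Zr-90 has the higher binding energy per nucleon, so it is the more tightly bound nucleus.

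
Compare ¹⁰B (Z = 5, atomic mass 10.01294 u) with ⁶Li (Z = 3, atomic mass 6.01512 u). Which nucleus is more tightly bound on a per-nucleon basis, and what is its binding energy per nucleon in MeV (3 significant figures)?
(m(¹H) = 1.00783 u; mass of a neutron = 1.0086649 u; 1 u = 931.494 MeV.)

¹⁰B; 6.48 MeV/nucleon

¹⁰B: Σm = 5(1.00783) + 5(1.0086649) = 10.0824745 u; Δm = 0.0695345 u; E_B = 64.771 MeV; E_B/A = 6.477 MeV
⁶Li: Σm = 3(1.00783) + 3(1.0086649) = 6.0494847 u; Δm = 0.0343647 u; E_B = 32.011 MeV; E_B/A = 5.335 MeV
¹⁰B has the higher binding energy per nucleon, so it is the more tightly bound nucleus.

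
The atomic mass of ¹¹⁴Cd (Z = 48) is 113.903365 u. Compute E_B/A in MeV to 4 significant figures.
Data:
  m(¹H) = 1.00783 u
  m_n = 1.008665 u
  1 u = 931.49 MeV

Σm = 48·m(¹H) + 66·m_n = 48.37584 + 66.571890 = 114.947730 u
The mass defect is 114.947730 − 113.903365 = 1.044365 u.
Converting to energy: 1.044365 u × 931.49 MeV/u = 972.816 MeV
BE/A = 972.816 MeV / 114 = 8.533 MeV/nucleon

8.533 MeV/nucleon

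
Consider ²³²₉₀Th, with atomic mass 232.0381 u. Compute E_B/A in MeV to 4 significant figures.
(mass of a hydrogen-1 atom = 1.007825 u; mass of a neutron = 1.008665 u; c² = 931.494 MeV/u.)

7.615 MeV/nucleon

With 90 protons and 142 neutrons (A = 232):
Total constituent mass: 90 × 1.007825 + 142 × 1.008665 = 233.934680 u
Mass defect Δm = 233.934680 − 232.0381 = 1.896580 u
Binding energy = Δm·c² = 1.896580 × 931.494 MeV/u = 1766.65 MeV
Per nucleon: 1766.65 / 232 = 7.615 MeV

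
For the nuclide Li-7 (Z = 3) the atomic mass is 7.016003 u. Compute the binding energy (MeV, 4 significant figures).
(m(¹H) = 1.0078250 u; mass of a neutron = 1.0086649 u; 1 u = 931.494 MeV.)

Total constituent mass: 3 × 1.0078250 + 4 × 1.0086649 = 7.0581346 u
Mass defect Δm = 7.0581346 − 7.016003 = 0.0421316 u
Converting to energy: 0.0421316 u × 931.494 MeV/u = 39.2453 MeV

39.25 MeV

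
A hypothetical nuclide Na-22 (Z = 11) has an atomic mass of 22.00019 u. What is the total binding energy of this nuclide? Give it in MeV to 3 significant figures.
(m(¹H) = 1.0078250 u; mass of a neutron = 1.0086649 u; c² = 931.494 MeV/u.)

With 11 protons and 11 neutrons (A = 22):
Σm = 11·m(¹H) + 11·m_n = 11.0860750 + 11.0953139 = 22.1813889 u
The mass defect is 22.1813889 − 22.00019 = 0.1811989 u.
Converting to energy: 0.1811989 u × 931.494 MeV/u = 168.786 MeV

169 MeV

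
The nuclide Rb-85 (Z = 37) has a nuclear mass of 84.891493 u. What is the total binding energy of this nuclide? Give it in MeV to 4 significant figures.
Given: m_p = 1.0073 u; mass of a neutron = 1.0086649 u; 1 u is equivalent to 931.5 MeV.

740.1 MeV

The nucleus contains 37 protons and 85 − 37 = 48 neutrons.
Total constituent mass: 37 × 1.0073 + 48 × 1.0086649 = 85.6860152 u
Mass defect Δm = 85.6860152 − 84.891493 = 0.7945222 u
Converting to energy: 0.7945222 u × 931.5 MeV/u = 740.097 MeV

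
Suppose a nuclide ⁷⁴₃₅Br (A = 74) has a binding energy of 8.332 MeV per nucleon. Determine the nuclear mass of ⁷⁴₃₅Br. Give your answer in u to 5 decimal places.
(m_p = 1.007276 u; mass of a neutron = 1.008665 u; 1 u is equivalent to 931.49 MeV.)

Total binding energy = 74 × 8.332 = 616.568 MeV
Mass defect = 616.568 MeV / (931.49 MeV/u) = 0.6619159 u
Constituent mass = 35(1.007276) + 39(1.008665) = 74.592595 u
Nuclear mass = 74.592595 − 0.6619159 = 73.9306791 u ≈ 73.93068 u (to 5 decimal places)

73.93068 u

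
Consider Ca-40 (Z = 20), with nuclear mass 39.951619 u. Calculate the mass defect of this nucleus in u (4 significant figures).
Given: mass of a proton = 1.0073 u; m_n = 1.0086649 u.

Total constituent mass: 20 × 1.0073 + 20 × 1.0086649 = 40.3192980 u
Δm = 40.3192980 − 39.951619 = 0.3676790 u

0.3677 u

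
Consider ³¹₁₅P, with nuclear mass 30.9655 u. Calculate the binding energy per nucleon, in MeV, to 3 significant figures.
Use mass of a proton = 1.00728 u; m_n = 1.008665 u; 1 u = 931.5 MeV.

Z = 15, so N = A − Z = 31 − 15 = 16.
Mass of separated nucleons = 15(1.00728) + 16(1.008665) = 15.10920 + 16.138640 = 31.247840 u
Mass defect Δm = 31.247840 − 30.9655 = 0.282340 u
E_B = 0.282340 × 931.5 = 263.000 MeV
Per nucleon: 263.000 / 31 = 8.484 MeV

8.48 MeV/nucleon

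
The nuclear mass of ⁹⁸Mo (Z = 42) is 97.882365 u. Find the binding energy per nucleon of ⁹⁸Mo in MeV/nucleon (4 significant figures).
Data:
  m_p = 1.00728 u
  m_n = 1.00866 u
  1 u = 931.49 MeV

Σm = 42·m_p + 56·m_n = 42.30576 + 56.48496 = 98.79072 u
Mass defect Δm = 98.79072 − 97.882365 = 0.908355 u
Binding energy = Δm·c² = 0.908355 × 931.49 MeV/u = 846.124 MeV
Per nucleon: 846.124 / 98 = 8.634 MeV

8.634 MeV/nucleon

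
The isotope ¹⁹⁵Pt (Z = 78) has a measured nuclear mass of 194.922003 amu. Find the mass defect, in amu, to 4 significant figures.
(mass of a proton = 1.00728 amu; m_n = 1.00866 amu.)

1.659 amu

The nucleus contains 78 protons and 195 − 78 = 117 neutrons.
Mass of separated nucleons = 78(1.00728) + 117(1.00866) = 78.56784 + 118.01322 = 196.58106 amu
Mass defect Δm = 196.58106 − 194.922003 = 1.659057 amu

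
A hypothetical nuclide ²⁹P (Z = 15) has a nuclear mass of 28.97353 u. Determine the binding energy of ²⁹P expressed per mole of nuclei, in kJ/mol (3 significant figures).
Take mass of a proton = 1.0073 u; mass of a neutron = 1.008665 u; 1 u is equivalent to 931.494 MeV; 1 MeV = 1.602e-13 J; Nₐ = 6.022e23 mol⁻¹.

2.31e+10 kJ/mol

With 15 protons and 14 neutrons (A = 29):
Σm = 15·m_p + 14·m_n = 15.1095 + 14.121310 = 29.230810 u
Δm = 29.230810 − 28.97353 = 0.257280 u
E_B = 0.257280 × 931.494 = 239.655 MeV
Per nucleus in joules: 239.655 MeV × 1.602e-13 J/MeV = 3.8393e-11 J
Per mole: 3.8393e-11 J × 6.022e23 mol⁻¹ = 2.3120e+13 J/mol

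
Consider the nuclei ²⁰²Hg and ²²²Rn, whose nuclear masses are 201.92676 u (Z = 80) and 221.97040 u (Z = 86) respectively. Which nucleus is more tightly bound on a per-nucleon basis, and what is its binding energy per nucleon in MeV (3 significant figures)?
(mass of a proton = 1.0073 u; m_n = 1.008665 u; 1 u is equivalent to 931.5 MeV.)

²⁰²Hg: Σm = 80(1.0073) + 122(1.008665) = 203.641130 u; Δm = 1.714370 u; E_B = 1596.94 MeV; E_B/A = 7.906 MeV
²²²Rn: Σm = 86(1.0073) + 136(1.008665) = 223.806240 u; Δm = 1.835840 u; E_B = 1710.1 MeV; E_B/A = 7.703 MeV
²⁰²Hg has the higher binding energy per nucleon, so it is the more tightly bound nucleus.

²⁰²Hg; 7.91 MeV/nucleon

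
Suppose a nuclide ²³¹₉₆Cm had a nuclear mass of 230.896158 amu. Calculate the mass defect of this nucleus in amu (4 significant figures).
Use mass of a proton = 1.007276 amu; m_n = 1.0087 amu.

1.977 amu

Z = 96, so N = A − Z = 231 − 96 = 135.
Total constituent mass: 96 × 1.007276 + 135 × 1.0087 = 232.872996 amu
Δm = 232.872996 − 230.896158 = 1.976838 amu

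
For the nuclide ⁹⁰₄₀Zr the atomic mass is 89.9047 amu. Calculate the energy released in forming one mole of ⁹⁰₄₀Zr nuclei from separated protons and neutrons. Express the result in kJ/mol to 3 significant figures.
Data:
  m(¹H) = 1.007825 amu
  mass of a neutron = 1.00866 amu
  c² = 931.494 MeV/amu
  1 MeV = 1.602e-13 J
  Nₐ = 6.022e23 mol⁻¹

7.56e+10 kJ/mol

Mass of separated nucleons = 40(1.007825) + 50(1.00866) = 40.313000 + 50.43300 = 90.746000 amu
The mass defect is 90.746000 − 89.9047 = 0.841300 amu.
Converting to energy: 0.841300 amu × 931.494 MeV/amu = 783.666 MeV
Per nucleus in joules: 783.666 MeV × 1.602e-13 J/MeV = 1.2554e-10 J
Per mole: 1.2554e-10 J × 6.022e23 mol⁻¹ = 7.5600e+13 J/mol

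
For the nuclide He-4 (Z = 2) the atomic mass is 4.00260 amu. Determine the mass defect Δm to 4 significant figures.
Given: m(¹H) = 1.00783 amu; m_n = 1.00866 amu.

Mass of separated nucleons = 2(1.00783) + 2(1.00866) = 2.01566 + 2.01732 = 4.03298 amu
Mass defect Δm = 4.03298 − 4.00260 = 0.03038 amu

0.03038 amu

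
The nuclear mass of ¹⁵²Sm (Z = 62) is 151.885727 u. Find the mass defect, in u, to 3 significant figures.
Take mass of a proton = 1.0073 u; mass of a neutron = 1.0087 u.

1.35 u

Z = 62, so N = A − Z = 152 − 62 = 90.
Total constituent mass: 62 × 1.0073 + 90 × 1.0087 = 153.2356 u
Mass defect Δm = 153.2356 − 151.885727 = 1.349873 u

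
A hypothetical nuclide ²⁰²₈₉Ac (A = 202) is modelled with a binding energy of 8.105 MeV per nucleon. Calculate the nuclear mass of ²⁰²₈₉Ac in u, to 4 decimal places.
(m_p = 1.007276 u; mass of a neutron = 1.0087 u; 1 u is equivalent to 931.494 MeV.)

201.8730 u

Total binding energy = 202 × 8.105 = 1637.210 MeV
Mass defect = 1637.210 MeV / (931.494 MeV/u) = 1.757617 u
Constituent mass = 89(1.007276) + 113(1.0087) = 203.630664 u
Nuclear mass = 203.630664 − 1.757617 = 201.873047 u ≈ 201.8730 u (to 4 decimal places)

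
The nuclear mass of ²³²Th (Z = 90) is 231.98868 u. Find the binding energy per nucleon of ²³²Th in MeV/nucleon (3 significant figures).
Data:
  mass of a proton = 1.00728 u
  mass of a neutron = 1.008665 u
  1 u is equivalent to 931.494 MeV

7.62 MeV/nucleon

The nucleus contains 90 protons and 232 − 90 = 142 neutrons.
Σm = 90·m_p + 142·m_n = 90.65520 + 143.230430 = 233.885630 u
The mass defect is 233.885630 − 231.98868 = 1.896950 u.
E_B = 1.896950 × 931.494 = 1767.00 MeV
BE/A = 1767.00 MeV / 232 = 7.616 MeV/nucleon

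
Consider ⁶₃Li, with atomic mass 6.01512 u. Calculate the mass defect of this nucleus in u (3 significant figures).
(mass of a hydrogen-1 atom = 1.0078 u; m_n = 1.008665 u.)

With 3 protons and 3 neutrons (A = 6):
Mass of separated nucleons = 3(1.0078) + 3(1.008665) = 3.0234 + 3.025995 = 6.049395 u
The mass defect is 6.049395 − 6.01512 = 0.034275 u.

0.0343 u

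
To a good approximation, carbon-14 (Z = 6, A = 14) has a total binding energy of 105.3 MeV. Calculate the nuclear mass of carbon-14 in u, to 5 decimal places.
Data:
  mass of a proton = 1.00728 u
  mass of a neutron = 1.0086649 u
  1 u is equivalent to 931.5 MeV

13.99996 u

Mass defect = 105.3 MeV / (931.5 MeV/u) = 0.1130435 u
Constituent mass = 6(1.00728) + 8(1.0086649) = 14.1129992 u
Nuclear mass = 14.1129992 − 0.1130435 = 13.9999557 u ≈ 13.99996 u (to 5 decimal places)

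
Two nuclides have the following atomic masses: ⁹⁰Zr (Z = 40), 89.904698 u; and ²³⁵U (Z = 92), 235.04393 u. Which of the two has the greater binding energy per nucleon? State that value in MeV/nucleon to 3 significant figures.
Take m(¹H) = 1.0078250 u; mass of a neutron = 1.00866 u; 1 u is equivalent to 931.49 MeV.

⁹⁰Zr; 8.71 MeV/nucleon

⁹⁰Zr: Σm = 40(1.0078250) + 50(1.00866) = 90.7460000 u; Δm = 0.8413020 u; E_B = 783.66 MeV; E_B/A = 8.707 MeV
²³⁵U: Σm = 92(1.0078250) + 143(1.00866) = 236.9582800 u; Δm = 1.9143500 u; E_B = 1783.2 MeV; E_B/A = 7.588 MeV
⁹⁰Zr has the higher binding energy per nucleon, so it is the more tightly bound nucleus.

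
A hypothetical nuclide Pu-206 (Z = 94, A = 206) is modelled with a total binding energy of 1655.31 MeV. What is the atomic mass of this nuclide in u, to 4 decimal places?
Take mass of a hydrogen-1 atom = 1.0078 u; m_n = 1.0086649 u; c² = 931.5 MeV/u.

Mass defect = 1655.31 MeV / (931.5 MeV/u) = 1.777037 u
Constituent mass = 94(1.0078) + 112(1.0086649) = 207.7036688 u
Atomic mass = 207.7036688 − 1.777037 = 205.9266318 u ≈ 205.9266 u (to 4 decimal places)

205.9266 u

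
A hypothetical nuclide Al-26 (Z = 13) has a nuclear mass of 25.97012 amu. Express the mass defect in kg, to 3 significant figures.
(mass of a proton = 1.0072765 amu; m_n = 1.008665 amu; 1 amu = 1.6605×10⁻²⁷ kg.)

3.94e-28 kg

With 13 protons and 13 neutrons (A = 26):
Σm = 13·m_p + 13·m_n = 13.0945945 + 13.112645 = 26.2072395 amu
Δm = 26.2072395 − 25.97012 = 0.2371195 amu
In SI units: 0.2371195 amu × 1.6605×10⁻²⁷ kg/amu = 3.9374e-28 kg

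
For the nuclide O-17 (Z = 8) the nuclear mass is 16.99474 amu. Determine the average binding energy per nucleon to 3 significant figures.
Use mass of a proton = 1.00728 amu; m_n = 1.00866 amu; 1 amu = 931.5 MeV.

7.75 MeV/nucleon

Z = 8, so N = A − Z = 17 − 8 = 9.
Total constituent mass: 8 × 1.00728 + 9 × 1.00866 = 17.13618 amu
Mass defect Δm = 17.13618 − 16.99474 = 0.14144 amu
Converting to energy: 0.14144 amu × 931.5 MeV/amu = 131.751 MeV
BE/A = 131.751 MeV / 17 = 7.750 MeV/nucleon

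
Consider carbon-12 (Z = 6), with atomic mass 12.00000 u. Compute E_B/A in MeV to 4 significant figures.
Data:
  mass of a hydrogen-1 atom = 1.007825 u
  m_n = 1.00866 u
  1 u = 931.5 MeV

With 6 protons and 6 neutrons (A = 12):
Total constituent mass: 6 × 1.007825 + 6 × 1.00866 = 12.098910 u
Mass defect Δm = 12.098910 − 12.00000 = 0.098910 u
E_B = 0.098910 × 931.5 = 92.1347 MeV
Per nucleon: 92.1347 / 12 = 7.678 MeV

7.678 MeV/nucleon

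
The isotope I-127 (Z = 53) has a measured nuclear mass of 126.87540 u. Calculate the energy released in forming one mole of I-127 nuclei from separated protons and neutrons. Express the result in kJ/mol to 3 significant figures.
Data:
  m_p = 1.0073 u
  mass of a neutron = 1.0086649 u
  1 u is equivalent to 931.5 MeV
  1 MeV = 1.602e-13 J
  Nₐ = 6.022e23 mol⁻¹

1.04e+11 kJ/mol

Mass of separated nucleons = 53(1.0073) + 74(1.0086649) = 53.3869 + 74.6412026 = 128.0281026 u
Mass defect Δm = 128.0281026 − 126.87540 = 1.1527026 u
Binding energy = Δm·c² = 1.1527026 × 931.5 MeV/u = 1073.74 MeV
Per nucleus in joules: 1073.74 MeV × 1.602e-13 J/MeV = 1.7201e-10 J
Per mole: 1.7201e-10 J × 6.022e23 mol⁻¹ = 1.0358e+14 J/mol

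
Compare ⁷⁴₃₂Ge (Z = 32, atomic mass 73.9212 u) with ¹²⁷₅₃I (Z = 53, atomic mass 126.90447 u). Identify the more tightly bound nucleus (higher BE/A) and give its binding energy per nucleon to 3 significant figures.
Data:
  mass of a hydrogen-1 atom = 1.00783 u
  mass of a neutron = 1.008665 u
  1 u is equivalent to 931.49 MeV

⁷⁴₃₂Ge: Σm = 32(1.00783) + 42(1.008665) = 74.614490 u; Δm = 0.693290 u; E_B = 645.79 MeV; E_B/A = 8.727 MeV
¹²⁷₅₃I: Σm = 53(1.00783) + 74(1.008665) = 128.056200 u; Δm = 1.151730 u; E_B = 1072.8 MeV; E_B/A = 8.447 MeV
⁷⁴₃₂Ge has the higher binding energy per nucleon, so it is the more tightly bound nucleus.

⁷⁴₃₂Ge; 8.73 MeV/nucleon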